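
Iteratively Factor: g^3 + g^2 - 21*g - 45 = (g + 3)*(g^2 - 2*g - 15) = (g - 5)*(g + 3)*(g + 3)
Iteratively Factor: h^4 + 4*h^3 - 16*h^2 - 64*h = (h - 4)*(h^3 + 8*h^2 + 16*h) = (h - 4)*(h + 4)*(h^2 + 4*h) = h*(h - 4)*(h + 4)*(h + 4)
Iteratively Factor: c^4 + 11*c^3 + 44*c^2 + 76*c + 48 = (c + 4)*(c^3 + 7*c^2 + 16*c + 12) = (c + 3)*(c + 4)*(c^2 + 4*c + 4) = (c + 2)*(c + 3)*(c + 4)*(c + 2)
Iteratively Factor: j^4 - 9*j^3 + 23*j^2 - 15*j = (j - 1)*(j^3 - 8*j^2 + 15*j) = (j - 5)*(j - 1)*(j^2 - 3*j) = (j - 5)*(j - 3)*(j - 1)*(j)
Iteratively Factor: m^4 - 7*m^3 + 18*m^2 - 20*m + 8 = (m - 1)*(m^3 - 6*m^2 + 12*m - 8) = (m - 2)*(m - 1)*(m^2 - 4*m + 4) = (m - 2)^2*(m - 1)*(m - 2)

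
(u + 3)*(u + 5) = u^2 + 8*u + 15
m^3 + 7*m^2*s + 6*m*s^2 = m*(m + s)*(m + 6*s)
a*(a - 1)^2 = a^3 - 2*a^2 + a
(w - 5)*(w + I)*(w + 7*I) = w^3 - 5*w^2 + 8*I*w^2 - 7*w - 40*I*w + 35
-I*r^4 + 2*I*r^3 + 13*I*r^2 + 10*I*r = r*(r - 5)*(r + 2)*(-I*r - I)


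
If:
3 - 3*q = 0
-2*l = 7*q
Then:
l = -7/2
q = 1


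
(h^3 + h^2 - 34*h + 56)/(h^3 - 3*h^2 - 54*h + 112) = (h - 4)/(h - 8)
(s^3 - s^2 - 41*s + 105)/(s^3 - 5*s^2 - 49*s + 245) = (s - 3)/(s - 7)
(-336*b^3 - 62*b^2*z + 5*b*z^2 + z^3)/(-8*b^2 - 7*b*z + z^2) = (42*b^2 + 13*b*z + z^2)/(b + z)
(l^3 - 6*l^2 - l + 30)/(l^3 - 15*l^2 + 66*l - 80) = (l^2 - l - 6)/(l^2 - 10*l + 16)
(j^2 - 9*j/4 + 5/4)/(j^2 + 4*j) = (4*j^2 - 9*j + 5)/(4*j*(j + 4))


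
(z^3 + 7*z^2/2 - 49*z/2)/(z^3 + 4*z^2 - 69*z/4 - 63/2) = 2*z*(z + 7)/(2*z^2 + 15*z + 18)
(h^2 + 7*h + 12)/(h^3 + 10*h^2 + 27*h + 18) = (h + 4)/(h^2 + 7*h + 6)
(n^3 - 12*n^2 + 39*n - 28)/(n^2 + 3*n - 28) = (n^2 - 8*n + 7)/(n + 7)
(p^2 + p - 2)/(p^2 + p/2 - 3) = 2*(p - 1)/(2*p - 3)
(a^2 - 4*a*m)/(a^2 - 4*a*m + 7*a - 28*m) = a/(a + 7)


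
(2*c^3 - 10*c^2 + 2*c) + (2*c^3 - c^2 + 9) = 4*c^3 - 11*c^2 + 2*c + 9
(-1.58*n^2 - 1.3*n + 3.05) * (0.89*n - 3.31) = -1.4062*n^3 + 4.0728*n^2 + 7.0175*n - 10.0955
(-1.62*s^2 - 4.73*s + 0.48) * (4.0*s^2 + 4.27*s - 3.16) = -6.48*s^4 - 25.8374*s^3 - 13.1579*s^2 + 16.9964*s - 1.5168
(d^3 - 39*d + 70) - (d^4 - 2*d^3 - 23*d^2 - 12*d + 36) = -d^4 + 3*d^3 + 23*d^2 - 27*d + 34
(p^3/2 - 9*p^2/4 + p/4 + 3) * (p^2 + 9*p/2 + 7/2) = p^5/2 - 65*p^3/8 - 15*p^2/4 + 115*p/8 + 21/2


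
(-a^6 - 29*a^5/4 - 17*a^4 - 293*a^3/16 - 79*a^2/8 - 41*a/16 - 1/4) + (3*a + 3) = -a^6 - 29*a^5/4 - 17*a^4 - 293*a^3/16 - 79*a^2/8 + 7*a/16 + 11/4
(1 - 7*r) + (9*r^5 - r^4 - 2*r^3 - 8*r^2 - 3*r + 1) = 9*r^5 - r^4 - 2*r^3 - 8*r^2 - 10*r + 2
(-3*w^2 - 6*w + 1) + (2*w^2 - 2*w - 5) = -w^2 - 8*w - 4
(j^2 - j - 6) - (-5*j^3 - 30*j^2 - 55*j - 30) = 5*j^3 + 31*j^2 + 54*j + 24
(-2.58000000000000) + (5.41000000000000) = 2.83000000000000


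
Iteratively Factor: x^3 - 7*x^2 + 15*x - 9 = (x - 3)*(x^2 - 4*x + 3) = (x - 3)^2*(x - 1)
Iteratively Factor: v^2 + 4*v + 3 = (v + 1)*(v + 3)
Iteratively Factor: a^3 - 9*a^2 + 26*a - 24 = (a - 2)*(a^2 - 7*a + 12) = (a - 4)*(a - 2)*(a - 3)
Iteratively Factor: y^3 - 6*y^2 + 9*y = (y - 3)*(y^2 - 3*y) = y*(y - 3)*(y - 3)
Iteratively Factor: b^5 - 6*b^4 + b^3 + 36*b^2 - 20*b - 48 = (b - 4)*(b^4 - 2*b^3 - 7*b^2 + 8*b + 12) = (b - 4)*(b + 2)*(b^3 - 4*b^2 + b + 6) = (b - 4)*(b - 3)*(b + 2)*(b^2 - b - 2) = (b - 4)*(b - 3)*(b + 1)*(b + 2)*(b - 2)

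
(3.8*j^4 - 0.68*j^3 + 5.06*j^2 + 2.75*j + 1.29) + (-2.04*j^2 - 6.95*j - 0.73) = 3.8*j^4 - 0.68*j^3 + 3.02*j^2 - 4.2*j + 0.56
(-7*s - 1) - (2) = -7*s - 3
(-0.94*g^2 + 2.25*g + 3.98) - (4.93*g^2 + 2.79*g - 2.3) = -5.87*g^2 - 0.54*g + 6.28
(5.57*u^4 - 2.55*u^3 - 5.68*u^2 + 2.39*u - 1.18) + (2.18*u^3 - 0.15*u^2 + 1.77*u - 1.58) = 5.57*u^4 - 0.37*u^3 - 5.83*u^2 + 4.16*u - 2.76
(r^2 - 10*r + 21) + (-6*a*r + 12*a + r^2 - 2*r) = -6*a*r + 12*a + 2*r^2 - 12*r + 21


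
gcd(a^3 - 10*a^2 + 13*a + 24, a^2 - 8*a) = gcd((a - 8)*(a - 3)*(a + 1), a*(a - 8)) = a - 8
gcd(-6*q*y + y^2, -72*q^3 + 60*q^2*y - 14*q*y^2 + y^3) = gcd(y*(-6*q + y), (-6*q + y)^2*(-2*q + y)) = -6*q + y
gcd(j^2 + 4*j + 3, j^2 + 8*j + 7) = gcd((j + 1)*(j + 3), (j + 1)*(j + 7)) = j + 1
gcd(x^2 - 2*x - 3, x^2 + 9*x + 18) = 1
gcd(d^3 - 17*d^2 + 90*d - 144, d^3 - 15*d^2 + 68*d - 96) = d^2 - 11*d + 24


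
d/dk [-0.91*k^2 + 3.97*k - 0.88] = 3.97 - 1.82*k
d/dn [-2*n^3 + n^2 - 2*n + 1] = -6*n^2 + 2*n - 2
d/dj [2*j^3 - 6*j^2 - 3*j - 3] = 6*j^2 - 12*j - 3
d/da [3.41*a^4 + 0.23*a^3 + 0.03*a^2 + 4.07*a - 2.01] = 13.64*a^3 + 0.69*a^2 + 0.06*a + 4.07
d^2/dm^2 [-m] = 0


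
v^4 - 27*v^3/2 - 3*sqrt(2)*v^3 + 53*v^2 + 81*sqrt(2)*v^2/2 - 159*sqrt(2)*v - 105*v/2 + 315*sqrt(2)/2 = (v - 7)*(v - 5)*(v - 3/2)*(v - 3*sqrt(2))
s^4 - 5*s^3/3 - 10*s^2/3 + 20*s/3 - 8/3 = (s - 2)*(s - 1)*(s - 2/3)*(s + 2)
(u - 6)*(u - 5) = u^2 - 11*u + 30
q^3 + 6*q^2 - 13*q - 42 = (q - 3)*(q + 2)*(q + 7)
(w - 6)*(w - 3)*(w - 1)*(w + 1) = w^4 - 9*w^3 + 17*w^2 + 9*w - 18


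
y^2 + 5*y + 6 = (y + 2)*(y + 3)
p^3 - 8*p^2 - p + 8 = (p - 8)*(p - 1)*(p + 1)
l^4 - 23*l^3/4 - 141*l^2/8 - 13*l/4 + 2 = (l - 8)*(l - 1/4)*(l + 1/2)*(l + 2)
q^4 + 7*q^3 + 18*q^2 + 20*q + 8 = (q + 1)*(q + 2)^3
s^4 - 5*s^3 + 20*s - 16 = (s - 4)*(s - 2)*(s - 1)*(s + 2)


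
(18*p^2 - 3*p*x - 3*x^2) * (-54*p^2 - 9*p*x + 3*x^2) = -972*p^4 + 243*p^2*x^2 + 18*p*x^3 - 9*x^4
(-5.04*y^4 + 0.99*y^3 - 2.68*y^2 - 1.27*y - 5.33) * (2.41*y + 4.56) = -12.1464*y^5 - 20.5965*y^4 - 1.9444*y^3 - 15.2815*y^2 - 18.6365*y - 24.3048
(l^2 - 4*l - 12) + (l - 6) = l^2 - 3*l - 18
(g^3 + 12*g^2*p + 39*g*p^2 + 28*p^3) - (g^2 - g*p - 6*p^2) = g^3 + 12*g^2*p - g^2 + 39*g*p^2 + g*p + 28*p^3 + 6*p^2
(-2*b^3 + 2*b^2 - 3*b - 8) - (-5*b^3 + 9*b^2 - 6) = 3*b^3 - 7*b^2 - 3*b - 2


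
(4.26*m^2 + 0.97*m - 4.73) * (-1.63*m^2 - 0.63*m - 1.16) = -6.9438*m^4 - 4.2649*m^3 + 2.1572*m^2 + 1.8547*m + 5.4868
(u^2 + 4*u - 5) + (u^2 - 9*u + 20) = 2*u^2 - 5*u + 15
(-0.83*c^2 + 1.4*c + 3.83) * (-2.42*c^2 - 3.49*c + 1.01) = 2.0086*c^4 - 0.4913*c^3 - 14.9929*c^2 - 11.9527*c + 3.8683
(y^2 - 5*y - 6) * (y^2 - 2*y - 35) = y^4 - 7*y^3 - 31*y^2 + 187*y + 210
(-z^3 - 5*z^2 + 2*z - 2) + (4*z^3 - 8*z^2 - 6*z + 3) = 3*z^3 - 13*z^2 - 4*z + 1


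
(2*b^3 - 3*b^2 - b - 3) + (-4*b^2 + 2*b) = 2*b^3 - 7*b^2 + b - 3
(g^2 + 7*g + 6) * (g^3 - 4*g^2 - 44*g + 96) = g^5 + 3*g^4 - 66*g^3 - 236*g^2 + 408*g + 576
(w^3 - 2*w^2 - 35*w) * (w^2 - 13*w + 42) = w^5 - 15*w^4 + 33*w^3 + 371*w^2 - 1470*w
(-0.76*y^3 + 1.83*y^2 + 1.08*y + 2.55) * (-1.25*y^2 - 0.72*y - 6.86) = 0.95*y^5 - 1.7403*y^4 + 2.546*y^3 - 16.5189*y^2 - 9.2448*y - 17.493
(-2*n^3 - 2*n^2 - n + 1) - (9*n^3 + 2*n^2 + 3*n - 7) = -11*n^3 - 4*n^2 - 4*n + 8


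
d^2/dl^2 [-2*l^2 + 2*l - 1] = -4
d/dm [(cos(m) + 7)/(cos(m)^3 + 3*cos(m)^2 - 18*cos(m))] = 2*(cos(m)^3 + 12*cos(m)^2 + 21*cos(m) - 63)*sin(m)/((cos(m) - 3)^2*(cos(m) + 6)^2*cos(m)^2)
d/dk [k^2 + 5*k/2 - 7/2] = 2*k + 5/2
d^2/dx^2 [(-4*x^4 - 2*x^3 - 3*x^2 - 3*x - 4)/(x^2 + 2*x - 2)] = 2*(-4*x^6 - 24*x^5 - 24*x^4 + 119*x^3 - 102*x^2 - 66*x - 48)/(x^6 + 6*x^5 + 6*x^4 - 16*x^3 - 12*x^2 + 24*x - 8)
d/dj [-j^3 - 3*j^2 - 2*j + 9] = -3*j^2 - 6*j - 2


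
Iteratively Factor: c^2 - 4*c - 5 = (c + 1)*(c - 5)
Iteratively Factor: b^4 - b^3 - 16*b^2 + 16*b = (b - 4)*(b^3 + 3*b^2 - 4*b) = (b - 4)*(b + 4)*(b^2 - b) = (b - 4)*(b - 1)*(b + 4)*(b)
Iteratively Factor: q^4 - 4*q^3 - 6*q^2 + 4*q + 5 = (q + 1)*(q^3 - 5*q^2 - q + 5) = (q - 1)*(q + 1)*(q^2 - 4*q - 5) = (q - 5)*(q - 1)*(q + 1)*(q + 1)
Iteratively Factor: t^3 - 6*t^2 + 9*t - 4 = (t - 1)*(t^2 - 5*t + 4) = (t - 1)^2*(t - 4)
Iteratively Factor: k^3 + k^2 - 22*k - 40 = (k - 5)*(k^2 + 6*k + 8) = (k - 5)*(k + 2)*(k + 4)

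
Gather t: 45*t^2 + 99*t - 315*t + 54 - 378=45*t^2 - 216*t - 324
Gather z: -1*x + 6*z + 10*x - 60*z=9*x - 54*z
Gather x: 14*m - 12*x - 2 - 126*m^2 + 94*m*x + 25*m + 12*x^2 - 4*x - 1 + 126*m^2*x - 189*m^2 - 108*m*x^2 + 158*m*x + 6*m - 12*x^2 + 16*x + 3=-315*m^2 - 108*m*x^2 + 45*m + x*(126*m^2 + 252*m)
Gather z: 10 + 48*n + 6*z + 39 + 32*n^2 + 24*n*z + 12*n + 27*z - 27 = 32*n^2 + 60*n + z*(24*n + 33) + 22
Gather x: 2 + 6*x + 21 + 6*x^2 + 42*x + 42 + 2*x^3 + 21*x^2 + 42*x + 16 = 2*x^3 + 27*x^2 + 90*x + 81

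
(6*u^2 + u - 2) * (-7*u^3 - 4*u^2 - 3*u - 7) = -42*u^5 - 31*u^4 - 8*u^3 - 37*u^2 - u + 14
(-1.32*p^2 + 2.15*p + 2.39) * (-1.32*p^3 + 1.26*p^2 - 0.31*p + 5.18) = 1.7424*p^5 - 4.5012*p^4 - 0.0366000000000002*p^3 - 4.4927*p^2 + 10.3961*p + 12.3802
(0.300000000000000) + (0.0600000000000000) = 0.360000000000000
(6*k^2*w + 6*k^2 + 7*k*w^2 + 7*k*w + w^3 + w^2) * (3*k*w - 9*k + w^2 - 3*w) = 18*k^3*w^2 - 36*k^3*w - 54*k^3 + 27*k^2*w^3 - 54*k^2*w^2 - 81*k^2*w + 10*k*w^4 - 20*k*w^3 - 30*k*w^2 + w^5 - 2*w^4 - 3*w^3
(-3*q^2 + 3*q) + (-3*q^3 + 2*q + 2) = -3*q^3 - 3*q^2 + 5*q + 2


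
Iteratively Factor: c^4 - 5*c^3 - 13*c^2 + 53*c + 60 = (c + 1)*(c^3 - 6*c^2 - 7*c + 60) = (c - 5)*(c + 1)*(c^2 - c - 12) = (c - 5)*(c + 1)*(c + 3)*(c - 4)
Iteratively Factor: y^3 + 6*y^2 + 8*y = (y)*(y^2 + 6*y + 8) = y*(y + 4)*(y + 2)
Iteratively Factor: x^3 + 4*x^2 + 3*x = (x + 3)*(x^2 + x) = (x + 1)*(x + 3)*(x)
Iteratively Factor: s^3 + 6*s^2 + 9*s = (s + 3)*(s^2 + 3*s) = s*(s + 3)*(s + 3)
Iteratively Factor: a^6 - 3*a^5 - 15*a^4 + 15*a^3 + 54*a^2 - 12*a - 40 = (a + 2)*(a^5 - 5*a^4 - 5*a^3 + 25*a^2 + 4*a - 20) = (a - 5)*(a + 2)*(a^4 - 5*a^2 + 4) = (a - 5)*(a - 1)*(a + 2)*(a^3 + a^2 - 4*a - 4) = (a - 5)*(a - 2)*(a - 1)*(a + 2)*(a^2 + 3*a + 2) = (a - 5)*(a - 2)*(a - 1)*(a + 1)*(a + 2)*(a + 2)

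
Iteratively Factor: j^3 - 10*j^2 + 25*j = (j - 5)*(j^2 - 5*j) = j*(j - 5)*(j - 5)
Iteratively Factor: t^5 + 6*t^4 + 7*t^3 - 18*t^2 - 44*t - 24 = (t + 3)*(t^4 + 3*t^3 - 2*t^2 - 12*t - 8) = (t + 2)*(t + 3)*(t^3 + t^2 - 4*t - 4) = (t + 2)^2*(t + 3)*(t^2 - t - 2) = (t + 1)*(t + 2)^2*(t + 3)*(t - 2)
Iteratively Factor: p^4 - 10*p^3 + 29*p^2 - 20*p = (p - 4)*(p^3 - 6*p^2 + 5*p) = (p - 5)*(p - 4)*(p^2 - p) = (p - 5)*(p - 4)*(p - 1)*(p)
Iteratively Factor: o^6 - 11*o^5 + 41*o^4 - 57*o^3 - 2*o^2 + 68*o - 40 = (o - 5)*(o^5 - 6*o^4 + 11*o^3 - 2*o^2 - 12*o + 8) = (o - 5)*(o + 1)*(o^4 - 7*o^3 + 18*o^2 - 20*o + 8) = (o - 5)*(o - 2)*(o + 1)*(o^3 - 5*o^2 + 8*o - 4) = (o - 5)*(o - 2)^2*(o + 1)*(o^2 - 3*o + 2) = (o - 5)*(o - 2)^2*(o - 1)*(o + 1)*(o - 2)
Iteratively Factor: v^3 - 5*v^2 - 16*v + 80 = (v - 5)*(v^2 - 16) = (v - 5)*(v - 4)*(v + 4)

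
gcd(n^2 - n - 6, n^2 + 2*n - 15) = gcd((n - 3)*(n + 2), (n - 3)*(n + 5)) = n - 3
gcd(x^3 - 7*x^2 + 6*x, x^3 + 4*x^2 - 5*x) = x^2 - x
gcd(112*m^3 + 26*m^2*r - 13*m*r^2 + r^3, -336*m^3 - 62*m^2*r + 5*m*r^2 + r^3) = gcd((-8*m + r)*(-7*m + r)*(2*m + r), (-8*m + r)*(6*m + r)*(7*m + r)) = -8*m + r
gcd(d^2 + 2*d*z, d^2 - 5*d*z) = d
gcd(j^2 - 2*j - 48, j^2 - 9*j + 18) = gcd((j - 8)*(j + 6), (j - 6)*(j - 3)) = 1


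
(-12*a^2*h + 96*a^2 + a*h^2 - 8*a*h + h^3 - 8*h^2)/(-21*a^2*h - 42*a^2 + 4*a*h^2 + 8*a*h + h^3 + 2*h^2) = (4*a*h - 32*a + h^2 - 8*h)/(7*a*h + 14*a + h^2 + 2*h)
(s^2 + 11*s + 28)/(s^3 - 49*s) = (s + 4)/(s*(s - 7))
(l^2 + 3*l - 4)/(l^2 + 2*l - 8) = (l - 1)/(l - 2)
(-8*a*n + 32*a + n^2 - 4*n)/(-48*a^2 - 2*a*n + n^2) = (n - 4)/(6*a + n)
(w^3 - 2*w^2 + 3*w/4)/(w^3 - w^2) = (w^2 - 2*w + 3/4)/(w*(w - 1))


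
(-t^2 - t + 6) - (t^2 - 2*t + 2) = -2*t^2 + t + 4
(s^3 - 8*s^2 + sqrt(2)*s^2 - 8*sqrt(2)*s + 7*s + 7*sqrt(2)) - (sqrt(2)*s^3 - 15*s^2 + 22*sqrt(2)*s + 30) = -sqrt(2)*s^3 + s^3 + sqrt(2)*s^2 + 7*s^2 - 30*sqrt(2)*s + 7*s - 30 + 7*sqrt(2)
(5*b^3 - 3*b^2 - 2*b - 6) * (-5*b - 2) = -25*b^4 + 5*b^3 + 16*b^2 + 34*b + 12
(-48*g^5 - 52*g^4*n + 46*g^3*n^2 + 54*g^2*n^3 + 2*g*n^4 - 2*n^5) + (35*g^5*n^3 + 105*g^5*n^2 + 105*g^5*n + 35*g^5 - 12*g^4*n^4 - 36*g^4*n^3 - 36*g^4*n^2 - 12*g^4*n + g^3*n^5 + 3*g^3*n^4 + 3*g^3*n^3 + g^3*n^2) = 35*g^5*n^3 + 105*g^5*n^2 + 105*g^5*n - 13*g^5 - 12*g^4*n^4 - 36*g^4*n^3 - 36*g^4*n^2 - 64*g^4*n + g^3*n^5 + 3*g^3*n^4 + 3*g^3*n^3 + 47*g^3*n^2 + 54*g^2*n^3 + 2*g*n^4 - 2*n^5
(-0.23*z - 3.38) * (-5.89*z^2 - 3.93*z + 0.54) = 1.3547*z^3 + 20.8121*z^2 + 13.1592*z - 1.8252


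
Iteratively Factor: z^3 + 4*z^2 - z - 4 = (z - 1)*(z^2 + 5*z + 4) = (z - 1)*(z + 1)*(z + 4)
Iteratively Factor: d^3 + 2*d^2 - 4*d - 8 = (d + 2)*(d^2 - 4) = (d - 2)*(d + 2)*(d + 2)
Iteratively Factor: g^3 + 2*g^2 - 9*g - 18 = (g + 2)*(g^2 - 9) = (g + 2)*(g + 3)*(g - 3)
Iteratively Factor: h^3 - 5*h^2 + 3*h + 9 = (h + 1)*(h^2 - 6*h + 9) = (h - 3)*(h + 1)*(h - 3)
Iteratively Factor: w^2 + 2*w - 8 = (w + 4)*(w - 2)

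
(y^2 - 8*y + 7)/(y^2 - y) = (y - 7)/y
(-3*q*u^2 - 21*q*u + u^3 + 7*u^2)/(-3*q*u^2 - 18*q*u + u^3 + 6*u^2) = (u + 7)/(u + 6)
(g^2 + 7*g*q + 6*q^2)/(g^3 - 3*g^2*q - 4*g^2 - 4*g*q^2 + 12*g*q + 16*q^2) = (-g - 6*q)/(-g^2 + 4*g*q + 4*g - 16*q)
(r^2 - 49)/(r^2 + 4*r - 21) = (r - 7)/(r - 3)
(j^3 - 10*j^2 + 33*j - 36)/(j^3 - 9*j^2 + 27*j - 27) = (j - 4)/(j - 3)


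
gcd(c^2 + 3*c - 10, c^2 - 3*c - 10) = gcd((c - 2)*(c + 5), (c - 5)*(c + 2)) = 1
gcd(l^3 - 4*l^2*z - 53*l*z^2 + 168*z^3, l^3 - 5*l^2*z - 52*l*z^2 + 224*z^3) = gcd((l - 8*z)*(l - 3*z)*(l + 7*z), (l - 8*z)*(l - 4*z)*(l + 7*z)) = -l^2 + l*z + 56*z^2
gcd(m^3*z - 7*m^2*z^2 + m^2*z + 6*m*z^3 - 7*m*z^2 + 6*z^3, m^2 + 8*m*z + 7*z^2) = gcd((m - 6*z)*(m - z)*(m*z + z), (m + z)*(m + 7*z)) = 1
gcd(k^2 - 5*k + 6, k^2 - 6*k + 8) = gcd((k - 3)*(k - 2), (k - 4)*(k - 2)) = k - 2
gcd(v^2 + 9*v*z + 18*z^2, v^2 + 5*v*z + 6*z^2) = v + 3*z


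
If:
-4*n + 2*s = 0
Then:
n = s/2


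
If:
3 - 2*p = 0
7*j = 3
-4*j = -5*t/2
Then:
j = 3/7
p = 3/2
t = 24/35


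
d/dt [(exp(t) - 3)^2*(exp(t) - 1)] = (exp(t) - 3)*(3*exp(t) - 5)*exp(t)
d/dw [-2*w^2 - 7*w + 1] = -4*w - 7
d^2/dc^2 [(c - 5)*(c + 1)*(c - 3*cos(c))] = 3*c^2*cos(c) - 12*sqrt(2)*c*cos(c + pi/4) + 6*c - 24*sin(c) - 21*cos(c) - 8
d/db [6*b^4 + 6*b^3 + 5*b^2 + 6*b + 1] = 24*b^3 + 18*b^2 + 10*b + 6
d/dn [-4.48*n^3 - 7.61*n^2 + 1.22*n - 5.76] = -13.44*n^2 - 15.22*n + 1.22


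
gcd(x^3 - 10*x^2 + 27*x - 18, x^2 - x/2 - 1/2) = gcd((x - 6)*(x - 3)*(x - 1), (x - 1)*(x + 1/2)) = x - 1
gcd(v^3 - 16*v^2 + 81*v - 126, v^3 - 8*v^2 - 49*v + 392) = v - 7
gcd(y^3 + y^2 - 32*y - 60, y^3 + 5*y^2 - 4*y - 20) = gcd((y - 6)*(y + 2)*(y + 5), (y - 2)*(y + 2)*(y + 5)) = y^2 + 7*y + 10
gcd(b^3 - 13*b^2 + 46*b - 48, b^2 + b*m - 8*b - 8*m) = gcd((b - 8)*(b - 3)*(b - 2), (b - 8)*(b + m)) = b - 8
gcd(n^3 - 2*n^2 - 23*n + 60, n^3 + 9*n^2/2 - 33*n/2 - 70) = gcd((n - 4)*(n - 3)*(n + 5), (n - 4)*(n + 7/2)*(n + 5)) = n^2 + n - 20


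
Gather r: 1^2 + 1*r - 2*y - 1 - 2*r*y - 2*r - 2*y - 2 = r*(-2*y - 1) - 4*y - 2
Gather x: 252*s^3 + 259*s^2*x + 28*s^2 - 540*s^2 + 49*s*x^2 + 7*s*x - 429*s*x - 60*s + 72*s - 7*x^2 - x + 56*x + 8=252*s^3 - 512*s^2 + 12*s + x^2*(49*s - 7) + x*(259*s^2 - 422*s + 55) + 8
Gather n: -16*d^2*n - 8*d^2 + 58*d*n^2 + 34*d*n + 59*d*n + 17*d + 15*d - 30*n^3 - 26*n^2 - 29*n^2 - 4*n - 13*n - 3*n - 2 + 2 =-8*d^2 + 32*d - 30*n^3 + n^2*(58*d - 55) + n*(-16*d^2 + 93*d - 20)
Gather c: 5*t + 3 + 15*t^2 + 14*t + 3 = 15*t^2 + 19*t + 6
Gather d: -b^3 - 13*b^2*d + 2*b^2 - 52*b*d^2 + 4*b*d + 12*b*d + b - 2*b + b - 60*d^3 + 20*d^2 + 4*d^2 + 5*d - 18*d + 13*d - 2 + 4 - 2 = -b^3 + 2*b^2 - 60*d^3 + d^2*(24 - 52*b) + d*(-13*b^2 + 16*b)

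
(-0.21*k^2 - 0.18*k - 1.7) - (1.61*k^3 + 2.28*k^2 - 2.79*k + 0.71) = -1.61*k^3 - 2.49*k^2 + 2.61*k - 2.41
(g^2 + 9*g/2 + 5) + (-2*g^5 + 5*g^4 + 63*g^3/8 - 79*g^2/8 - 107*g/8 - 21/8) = -2*g^5 + 5*g^4 + 63*g^3/8 - 71*g^2/8 - 71*g/8 + 19/8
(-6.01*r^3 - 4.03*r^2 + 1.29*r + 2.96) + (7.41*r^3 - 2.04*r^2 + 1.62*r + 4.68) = 1.4*r^3 - 6.07*r^2 + 2.91*r + 7.64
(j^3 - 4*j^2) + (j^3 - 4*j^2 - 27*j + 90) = 2*j^3 - 8*j^2 - 27*j + 90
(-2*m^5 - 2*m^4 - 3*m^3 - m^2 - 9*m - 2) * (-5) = 10*m^5 + 10*m^4 + 15*m^3 + 5*m^2 + 45*m + 10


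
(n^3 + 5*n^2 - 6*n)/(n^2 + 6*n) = n - 1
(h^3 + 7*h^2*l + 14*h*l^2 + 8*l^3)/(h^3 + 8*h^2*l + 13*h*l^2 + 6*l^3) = (h^2 + 6*h*l + 8*l^2)/(h^2 + 7*h*l + 6*l^2)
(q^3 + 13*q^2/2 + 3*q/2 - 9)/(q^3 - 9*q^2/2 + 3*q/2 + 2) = (2*q^2 + 15*q + 18)/(2*q^2 - 7*q - 4)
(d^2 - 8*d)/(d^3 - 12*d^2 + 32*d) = 1/(d - 4)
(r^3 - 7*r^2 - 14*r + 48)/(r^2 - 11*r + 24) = (r^2 + r - 6)/(r - 3)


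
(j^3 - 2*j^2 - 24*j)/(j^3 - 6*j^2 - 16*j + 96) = j/(j - 4)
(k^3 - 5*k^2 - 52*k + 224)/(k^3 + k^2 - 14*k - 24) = (k^2 - k - 56)/(k^2 + 5*k + 6)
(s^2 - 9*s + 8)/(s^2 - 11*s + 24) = (s - 1)/(s - 3)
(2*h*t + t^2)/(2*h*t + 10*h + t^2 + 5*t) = t/(t + 5)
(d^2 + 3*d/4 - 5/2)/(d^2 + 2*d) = (d - 5/4)/d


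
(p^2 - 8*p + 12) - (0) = p^2 - 8*p + 12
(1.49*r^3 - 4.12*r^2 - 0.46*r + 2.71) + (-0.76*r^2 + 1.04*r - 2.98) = 1.49*r^3 - 4.88*r^2 + 0.58*r - 0.27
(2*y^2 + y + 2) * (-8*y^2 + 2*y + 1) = -16*y^4 - 4*y^3 - 12*y^2 + 5*y + 2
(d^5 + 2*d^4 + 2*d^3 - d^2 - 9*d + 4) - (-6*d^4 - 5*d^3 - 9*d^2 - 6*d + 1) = d^5 + 8*d^4 + 7*d^3 + 8*d^2 - 3*d + 3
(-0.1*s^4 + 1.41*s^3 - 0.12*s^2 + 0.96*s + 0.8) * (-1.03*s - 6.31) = 0.103*s^5 - 0.8213*s^4 - 8.7735*s^3 - 0.2316*s^2 - 6.8816*s - 5.048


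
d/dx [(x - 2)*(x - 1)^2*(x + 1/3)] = 4*x^3 - 11*x^2 + 22*x/3 - 1/3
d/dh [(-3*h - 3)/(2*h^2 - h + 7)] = 3*(-2*h^2 + h + (h + 1)*(4*h - 1) - 7)/(2*h^2 - h + 7)^2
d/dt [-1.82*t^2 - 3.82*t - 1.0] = -3.64*t - 3.82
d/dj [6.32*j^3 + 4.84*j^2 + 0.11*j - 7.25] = 18.96*j^2 + 9.68*j + 0.11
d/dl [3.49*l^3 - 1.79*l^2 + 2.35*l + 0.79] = 10.47*l^2 - 3.58*l + 2.35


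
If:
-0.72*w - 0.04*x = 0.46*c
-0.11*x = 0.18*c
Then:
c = -0.611111111111111*x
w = 0.334876543209877*x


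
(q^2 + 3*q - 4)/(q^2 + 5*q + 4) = (q - 1)/(q + 1)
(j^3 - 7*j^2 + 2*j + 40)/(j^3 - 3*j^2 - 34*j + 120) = (j + 2)/(j + 6)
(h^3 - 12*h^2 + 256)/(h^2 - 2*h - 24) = (h^2 - 16*h + 64)/(h - 6)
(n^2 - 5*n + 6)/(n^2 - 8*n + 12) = (n - 3)/(n - 6)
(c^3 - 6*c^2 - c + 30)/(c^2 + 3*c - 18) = (c^2 - 3*c - 10)/(c + 6)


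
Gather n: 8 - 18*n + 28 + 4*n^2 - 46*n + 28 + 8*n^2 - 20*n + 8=12*n^2 - 84*n + 72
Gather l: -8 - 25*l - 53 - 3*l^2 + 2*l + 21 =-3*l^2 - 23*l - 40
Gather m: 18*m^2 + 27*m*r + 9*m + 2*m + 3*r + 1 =18*m^2 + m*(27*r + 11) + 3*r + 1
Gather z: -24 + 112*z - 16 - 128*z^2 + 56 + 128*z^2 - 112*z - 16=0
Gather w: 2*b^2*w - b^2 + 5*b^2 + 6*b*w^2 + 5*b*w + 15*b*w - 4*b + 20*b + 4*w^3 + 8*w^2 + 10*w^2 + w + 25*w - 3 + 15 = 4*b^2 + 16*b + 4*w^3 + w^2*(6*b + 18) + w*(2*b^2 + 20*b + 26) + 12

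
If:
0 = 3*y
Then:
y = 0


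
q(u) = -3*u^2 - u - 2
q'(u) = -6*u - 1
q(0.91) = -5.39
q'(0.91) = -6.46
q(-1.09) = -4.47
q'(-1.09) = 5.54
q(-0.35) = -2.02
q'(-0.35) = 1.10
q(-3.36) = -32.51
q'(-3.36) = 19.16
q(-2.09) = -13.01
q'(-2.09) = 11.54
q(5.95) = -114.16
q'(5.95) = -36.70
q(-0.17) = -1.92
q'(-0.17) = 0.02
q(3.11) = -34.13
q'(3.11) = -19.66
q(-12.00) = -422.00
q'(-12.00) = 71.00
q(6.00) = -116.00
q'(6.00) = -37.00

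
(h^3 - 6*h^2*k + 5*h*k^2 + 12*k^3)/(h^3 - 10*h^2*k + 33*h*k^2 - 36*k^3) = (h + k)/(h - 3*k)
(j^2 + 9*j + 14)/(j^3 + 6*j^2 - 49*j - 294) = (j + 2)/(j^2 - j - 42)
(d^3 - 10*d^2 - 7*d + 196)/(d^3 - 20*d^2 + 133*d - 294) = (d + 4)/(d - 6)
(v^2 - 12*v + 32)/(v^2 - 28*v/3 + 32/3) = 3*(v - 4)/(3*v - 4)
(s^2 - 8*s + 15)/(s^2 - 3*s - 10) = (s - 3)/(s + 2)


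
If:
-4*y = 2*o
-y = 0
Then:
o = 0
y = 0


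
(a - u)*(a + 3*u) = a^2 + 2*a*u - 3*u^2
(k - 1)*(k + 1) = k^2 - 1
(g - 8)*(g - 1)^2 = g^3 - 10*g^2 + 17*g - 8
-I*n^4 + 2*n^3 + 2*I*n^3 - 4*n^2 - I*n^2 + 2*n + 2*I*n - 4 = (n - 2)*(n - I)*(n + 2*I)*(-I*n + 1)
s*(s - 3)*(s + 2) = s^3 - s^2 - 6*s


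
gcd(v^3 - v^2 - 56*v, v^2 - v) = v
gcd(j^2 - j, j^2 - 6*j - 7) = 1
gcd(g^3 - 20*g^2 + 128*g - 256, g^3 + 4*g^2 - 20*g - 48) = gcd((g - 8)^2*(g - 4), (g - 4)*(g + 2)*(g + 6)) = g - 4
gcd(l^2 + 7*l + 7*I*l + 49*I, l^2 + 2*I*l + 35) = l + 7*I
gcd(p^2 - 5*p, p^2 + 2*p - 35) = p - 5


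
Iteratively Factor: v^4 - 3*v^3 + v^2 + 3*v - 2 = (v - 1)*(v^3 - 2*v^2 - v + 2) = (v - 1)*(v + 1)*(v^2 - 3*v + 2) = (v - 2)*(v - 1)*(v + 1)*(v - 1)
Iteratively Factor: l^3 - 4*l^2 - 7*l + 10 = (l - 5)*(l^2 + l - 2) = (l - 5)*(l - 1)*(l + 2)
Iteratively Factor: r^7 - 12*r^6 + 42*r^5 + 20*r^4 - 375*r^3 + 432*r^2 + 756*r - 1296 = (r + 2)*(r^6 - 14*r^5 + 70*r^4 - 120*r^3 - 135*r^2 + 702*r - 648) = (r - 3)*(r + 2)*(r^5 - 11*r^4 + 37*r^3 - 9*r^2 - 162*r + 216) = (r - 3)^2*(r + 2)*(r^4 - 8*r^3 + 13*r^2 + 30*r - 72) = (r - 3)^3*(r + 2)*(r^3 - 5*r^2 - 2*r + 24) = (r - 4)*(r - 3)^3*(r + 2)*(r^2 - r - 6) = (r - 4)*(r - 3)^3*(r + 2)^2*(r - 3)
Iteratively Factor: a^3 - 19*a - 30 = (a + 2)*(a^2 - 2*a - 15) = (a - 5)*(a + 2)*(a + 3)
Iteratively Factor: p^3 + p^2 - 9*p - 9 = (p + 3)*(p^2 - 2*p - 3) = (p - 3)*(p + 3)*(p + 1)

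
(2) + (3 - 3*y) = 5 - 3*y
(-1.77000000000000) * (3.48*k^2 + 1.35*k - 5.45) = -6.1596*k^2 - 2.3895*k + 9.6465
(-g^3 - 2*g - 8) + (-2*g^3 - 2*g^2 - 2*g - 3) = -3*g^3 - 2*g^2 - 4*g - 11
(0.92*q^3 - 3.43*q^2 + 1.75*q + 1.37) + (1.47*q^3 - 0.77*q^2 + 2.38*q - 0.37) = 2.39*q^3 - 4.2*q^2 + 4.13*q + 1.0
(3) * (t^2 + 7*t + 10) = 3*t^2 + 21*t + 30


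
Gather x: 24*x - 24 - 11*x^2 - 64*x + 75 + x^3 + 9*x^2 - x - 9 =x^3 - 2*x^2 - 41*x + 42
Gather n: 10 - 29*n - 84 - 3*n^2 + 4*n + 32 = -3*n^2 - 25*n - 42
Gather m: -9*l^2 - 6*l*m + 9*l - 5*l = -9*l^2 - 6*l*m + 4*l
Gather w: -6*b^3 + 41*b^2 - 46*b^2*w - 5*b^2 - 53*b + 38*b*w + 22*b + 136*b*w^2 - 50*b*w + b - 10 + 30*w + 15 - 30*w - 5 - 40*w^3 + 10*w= -6*b^3 + 36*b^2 + 136*b*w^2 - 30*b - 40*w^3 + w*(-46*b^2 - 12*b + 10)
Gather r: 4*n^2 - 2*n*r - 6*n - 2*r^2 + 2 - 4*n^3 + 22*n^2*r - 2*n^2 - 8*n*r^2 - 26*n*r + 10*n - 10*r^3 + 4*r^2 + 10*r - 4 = -4*n^3 + 2*n^2 + 4*n - 10*r^3 + r^2*(2 - 8*n) + r*(22*n^2 - 28*n + 10) - 2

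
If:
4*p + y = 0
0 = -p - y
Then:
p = 0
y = 0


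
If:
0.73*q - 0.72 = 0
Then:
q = 0.99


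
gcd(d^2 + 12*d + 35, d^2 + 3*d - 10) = d + 5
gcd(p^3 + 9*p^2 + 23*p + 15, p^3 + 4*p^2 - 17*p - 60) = p^2 + 8*p + 15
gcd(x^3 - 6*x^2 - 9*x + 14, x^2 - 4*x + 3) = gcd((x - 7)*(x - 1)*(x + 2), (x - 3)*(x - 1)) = x - 1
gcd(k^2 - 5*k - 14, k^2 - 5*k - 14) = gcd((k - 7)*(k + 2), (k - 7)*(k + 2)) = k^2 - 5*k - 14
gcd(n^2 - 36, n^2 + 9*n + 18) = n + 6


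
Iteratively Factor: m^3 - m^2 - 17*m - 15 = (m - 5)*(m^2 + 4*m + 3) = (m - 5)*(m + 3)*(m + 1)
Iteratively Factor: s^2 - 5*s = (s)*(s - 5)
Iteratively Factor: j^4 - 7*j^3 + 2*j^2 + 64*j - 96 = (j - 4)*(j^3 - 3*j^2 - 10*j + 24) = (j - 4)^2*(j^2 + j - 6) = (j - 4)^2*(j - 2)*(j + 3)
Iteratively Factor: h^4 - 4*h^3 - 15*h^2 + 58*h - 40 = (h - 1)*(h^3 - 3*h^2 - 18*h + 40) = (h - 5)*(h - 1)*(h^2 + 2*h - 8) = (h - 5)*(h - 1)*(h + 4)*(h - 2)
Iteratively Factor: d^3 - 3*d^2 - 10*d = (d)*(d^2 - 3*d - 10) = d*(d - 5)*(d + 2)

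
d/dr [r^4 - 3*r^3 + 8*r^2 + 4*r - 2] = 4*r^3 - 9*r^2 + 16*r + 4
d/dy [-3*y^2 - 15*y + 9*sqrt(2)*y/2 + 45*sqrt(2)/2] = -6*y - 15 + 9*sqrt(2)/2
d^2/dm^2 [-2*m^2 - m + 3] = -4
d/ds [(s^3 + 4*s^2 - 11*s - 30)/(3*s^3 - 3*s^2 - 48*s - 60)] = 5*(-s^2 + 2*s - 13)/(3*(s^4 - 6*s^3 - 11*s^2 + 60*s + 100))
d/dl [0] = 0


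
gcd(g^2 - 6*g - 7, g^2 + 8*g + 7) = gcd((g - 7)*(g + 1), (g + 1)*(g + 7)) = g + 1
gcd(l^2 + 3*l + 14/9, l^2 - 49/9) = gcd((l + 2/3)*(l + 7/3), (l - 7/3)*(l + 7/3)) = l + 7/3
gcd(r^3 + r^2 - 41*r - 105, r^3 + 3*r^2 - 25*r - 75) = r^2 + 8*r + 15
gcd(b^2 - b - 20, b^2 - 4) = 1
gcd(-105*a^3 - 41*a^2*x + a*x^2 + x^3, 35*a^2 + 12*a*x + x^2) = 5*a + x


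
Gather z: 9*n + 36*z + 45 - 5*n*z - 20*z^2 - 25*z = 9*n - 20*z^2 + z*(11 - 5*n) + 45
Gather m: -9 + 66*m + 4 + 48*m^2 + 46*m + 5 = 48*m^2 + 112*m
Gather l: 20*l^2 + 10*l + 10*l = 20*l^2 + 20*l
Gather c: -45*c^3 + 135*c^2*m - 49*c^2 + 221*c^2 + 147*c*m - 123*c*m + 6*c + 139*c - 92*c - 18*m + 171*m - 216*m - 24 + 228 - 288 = -45*c^3 + c^2*(135*m + 172) + c*(24*m + 53) - 63*m - 84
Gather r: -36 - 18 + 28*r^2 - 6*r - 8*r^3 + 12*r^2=-8*r^3 + 40*r^2 - 6*r - 54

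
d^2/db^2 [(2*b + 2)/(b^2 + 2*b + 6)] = 4*(3*(-b - 1)*(b^2 + 2*b + 6) + 4*(b + 1)^3)/(b^2 + 2*b + 6)^3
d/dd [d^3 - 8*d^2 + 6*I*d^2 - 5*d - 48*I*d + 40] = 3*d^2 + d*(-16 + 12*I) - 5 - 48*I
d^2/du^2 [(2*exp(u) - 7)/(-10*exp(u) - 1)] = (720*exp(u) - 72)*exp(u)/(1000*exp(3*u) + 300*exp(2*u) + 30*exp(u) + 1)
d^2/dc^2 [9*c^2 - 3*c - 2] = 18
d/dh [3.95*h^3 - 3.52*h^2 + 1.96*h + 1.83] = 11.85*h^2 - 7.04*h + 1.96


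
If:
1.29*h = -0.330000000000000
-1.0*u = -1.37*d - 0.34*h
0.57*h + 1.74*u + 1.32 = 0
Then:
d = -0.43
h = -0.26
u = -0.67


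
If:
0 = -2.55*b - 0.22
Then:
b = -0.09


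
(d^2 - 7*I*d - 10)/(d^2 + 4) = (d - 5*I)/(d + 2*I)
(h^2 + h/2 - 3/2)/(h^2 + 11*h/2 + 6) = (h - 1)/(h + 4)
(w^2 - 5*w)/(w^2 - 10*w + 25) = w/(w - 5)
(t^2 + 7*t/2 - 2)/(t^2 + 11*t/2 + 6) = (2*t - 1)/(2*t + 3)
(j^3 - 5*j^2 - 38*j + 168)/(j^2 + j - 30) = (j^2 - 11*j + 28)/(j - 5)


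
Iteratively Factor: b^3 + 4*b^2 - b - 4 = (b - 1)*(b^2 + 5*b + 4) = (b - 1)*(b + 4)*(b + 1)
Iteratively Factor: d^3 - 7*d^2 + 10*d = (d - 5)*(d^2 - 2*d) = d*(d - 5)*(d - 2)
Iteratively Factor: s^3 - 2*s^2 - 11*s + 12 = (s - 4)*(s^2 + 2*s - 3) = (s - 4)*(s + 3)*(s - 1)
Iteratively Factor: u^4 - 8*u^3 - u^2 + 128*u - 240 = (u - 5)*(u^3 - 3*u^2 - 16*u + 48) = (u - 5)*(u + 4)*(u^2 - 7*u + 12) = (u - 5)*(u - 3)*(u + 4)*(u - 4)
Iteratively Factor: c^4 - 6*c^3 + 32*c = (c + 2)*(c^3 - 8*c^2 + 16*c) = (c - 4)*(c + 2)*(c^2 - 4*c) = (c - 4)^2*(c + 2)*(c)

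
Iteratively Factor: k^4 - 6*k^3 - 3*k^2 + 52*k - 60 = (k - 2)*(k^3 - 4*k^2 - 11*k + 30) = (k - 5)*(k - 2)*(k^2 + k - 6) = (k - 5)*(k - 2)*(k + 3)*(k - 2)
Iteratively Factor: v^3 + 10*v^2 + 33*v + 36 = (v + 3)*(v^2 + 7*v + 12) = (v + 3)*(v + 4)*(v + 3)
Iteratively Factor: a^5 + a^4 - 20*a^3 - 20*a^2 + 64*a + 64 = (a - 2)*(a^4 + 3*a^3 - 14*a^2 - 48*a - 32) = (a - 4)*(a - 2)*(a^3 + 7*a^2 + 14*a + 8) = (a - 4)*(a - 2)*(a + 1)*(a^2 + 6*a + 8) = (a - 4)*(a - 2)*(a + 1)*(a + 4)*(a + 2)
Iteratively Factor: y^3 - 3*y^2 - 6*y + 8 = (y - 1)*(y^2 - 2*y - 8) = (y - 1)*(y + 2)*(y - 4)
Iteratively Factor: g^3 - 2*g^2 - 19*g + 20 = (g + 4)*(g^2 - 6*g + 5) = (g - 1)*(g + 4)*(g - 5)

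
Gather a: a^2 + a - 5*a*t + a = a^2 + a*(2 - 5*t)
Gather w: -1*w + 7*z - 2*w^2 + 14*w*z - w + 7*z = -2*w^2 + w*(14*z - 2) + 14*z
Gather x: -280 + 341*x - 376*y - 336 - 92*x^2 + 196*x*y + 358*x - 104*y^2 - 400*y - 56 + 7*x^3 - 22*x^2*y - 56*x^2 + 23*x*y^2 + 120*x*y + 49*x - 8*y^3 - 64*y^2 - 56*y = 7*x^3 + x^2*(-22*y - 148) + x*(23*y^2 + 316*y + 748) - 8*y^3 - 168*y^2 - 832*y - 672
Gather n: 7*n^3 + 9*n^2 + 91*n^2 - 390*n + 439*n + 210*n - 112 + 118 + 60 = 7*n^3 + 100*n^2 + 259*n + 66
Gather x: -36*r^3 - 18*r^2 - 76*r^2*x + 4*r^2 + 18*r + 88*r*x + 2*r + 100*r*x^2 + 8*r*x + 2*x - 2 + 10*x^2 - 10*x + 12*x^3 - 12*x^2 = -36*r^3 - 14*r^2 + 20*r + 12*x^3 + x^2*(100*r - 2) + x*(-76*r^2 + 96*r - 8) - 2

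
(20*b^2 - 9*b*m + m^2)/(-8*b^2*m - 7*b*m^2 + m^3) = (-20*b^2 + 9*b*m - m^2)/(m*(8*b^2 + 7*b*m - m^2))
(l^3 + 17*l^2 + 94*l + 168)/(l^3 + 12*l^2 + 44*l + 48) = (l + 7)/(l + 2)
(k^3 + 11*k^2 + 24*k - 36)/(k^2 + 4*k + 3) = (k^3 + 11*k^2 + 24*k - 36)/(k^2 + 4*k + 3)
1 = 1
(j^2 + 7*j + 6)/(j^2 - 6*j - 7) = (j + 6)/(j - 7)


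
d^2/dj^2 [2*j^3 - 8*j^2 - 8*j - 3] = 12*j - 16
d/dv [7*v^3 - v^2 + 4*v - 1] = 21*v^2 - 2*v + 4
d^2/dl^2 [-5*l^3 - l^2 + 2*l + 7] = -30*l - 2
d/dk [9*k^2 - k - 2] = 18*k - 1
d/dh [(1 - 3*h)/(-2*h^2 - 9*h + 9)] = 2*(-3*h^2 + 2*h - 9)/(4*h^4 + 36*h^3 + 45*h^2 - 162*h + 81)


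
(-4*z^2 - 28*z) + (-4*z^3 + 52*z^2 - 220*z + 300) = -4*z^3 + 48*z^2 - 248*z + 300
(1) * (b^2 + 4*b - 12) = b^2 + 4*b - 12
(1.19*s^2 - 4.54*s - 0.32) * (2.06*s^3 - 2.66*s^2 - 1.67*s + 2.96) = 2.4514*s^5 - 12.5178*s^4 + 9.4299*s^3 + 11.9554*s^2 - 12.904*s - 0.9472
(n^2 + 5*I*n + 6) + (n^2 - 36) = 2*n^2 + 5*I*n - 30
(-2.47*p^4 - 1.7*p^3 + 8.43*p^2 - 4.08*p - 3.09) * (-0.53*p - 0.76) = 1.3091*p^5 + 2.7782*p^4 - 3.1759*p^3 - 4.2444*p^2 + 4.7385*p + 2.3484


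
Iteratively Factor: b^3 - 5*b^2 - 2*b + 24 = (b + 2)*(b^2 - 7*b + 12) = (b - 4)*(b + 2)*(b - 3)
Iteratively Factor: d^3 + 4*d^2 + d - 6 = (d - 1)*(d^2 + 5*d + 6) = (d - 1)*(d + 2)*(d + 3)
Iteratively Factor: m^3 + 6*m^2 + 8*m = (m + 2)*(m^2 + 4*m) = m*(m + 2)*(m + 4)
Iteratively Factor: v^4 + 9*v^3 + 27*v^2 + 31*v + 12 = (v + 1)*(v^3 + 8*v^2 + 19*v + 12) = (v + 1)^2*(v^2 + 7*v + 12) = (v + 1)^2*(v + 3)*(v + 4)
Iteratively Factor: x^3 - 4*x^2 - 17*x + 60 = (x - 3)*(x^2 - x - 20) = (x - 5)*(x - 3)*(x + 4)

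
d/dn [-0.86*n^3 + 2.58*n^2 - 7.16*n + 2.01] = -2.58*n^2 + 5.16*n - 7.16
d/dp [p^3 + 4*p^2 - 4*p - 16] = 3*p^2 + 8*p - 4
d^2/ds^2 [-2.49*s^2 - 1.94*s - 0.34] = -4.98000000000000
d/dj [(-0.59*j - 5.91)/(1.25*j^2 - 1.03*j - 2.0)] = (0.7375*j^2 + 14.775*j - 4.9073)/(1.5625*j^4 - 2.575*j^3 - 3.9391*j^2 + 4.12*j + 4.0)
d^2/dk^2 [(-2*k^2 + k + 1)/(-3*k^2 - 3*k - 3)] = 2*(-k^3 - 3*k^2 + 1)/(k^6 + 3*k^5 + 6*k^4 + 7*k^3 + 6*k^2 + 3*k + 1)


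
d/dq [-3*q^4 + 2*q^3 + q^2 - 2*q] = -12*q^3 + 6*q^2 + 2*q - 2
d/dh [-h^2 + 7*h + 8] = 7 - 2*h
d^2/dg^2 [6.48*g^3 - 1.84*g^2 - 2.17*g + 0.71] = 38.88*g - 3.68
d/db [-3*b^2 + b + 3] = 1 - 6*b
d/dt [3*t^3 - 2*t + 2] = 9*t^2 - 2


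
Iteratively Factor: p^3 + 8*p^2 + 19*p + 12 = (p + 4)*(p^2 + 4*p + 3) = (p + 1)*(p + 4)*(p + 3)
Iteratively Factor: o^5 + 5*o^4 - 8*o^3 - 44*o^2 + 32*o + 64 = (o + 4)*(o^4 + o^3 - 12*o^2 + 4*o + 16) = (o - 2)*(o + 4)*(o^3 + 3*o^2 - 6*o - 8) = (o - 2)*(o + 4)^2*(o^2 - o - 2) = (o - 2)*(o + 1)*(o + 4)^2*(o - 2)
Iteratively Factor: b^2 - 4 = (b + 2)*(b - 2)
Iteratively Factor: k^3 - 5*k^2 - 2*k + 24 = (k - 4)*(k^2 - k - 6) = (k - 4)*(k - 3)*(k + 2)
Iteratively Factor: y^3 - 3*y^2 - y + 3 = (y + 1)*(y^2 - 4*y + 3) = (y - 3)*(y + 1)*(y - 1)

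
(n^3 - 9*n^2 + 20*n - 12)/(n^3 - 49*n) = (n^3 - 9*n^2 + 20*n - 12)/(n*(n^2 - 49))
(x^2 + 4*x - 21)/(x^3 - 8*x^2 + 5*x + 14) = (x^2 + 4*x - 21)/(x^3 - 8*x^2 + 5*x + 14)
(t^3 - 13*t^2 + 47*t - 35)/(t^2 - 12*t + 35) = t - 1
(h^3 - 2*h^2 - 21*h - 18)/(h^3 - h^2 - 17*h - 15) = (h - 6)/(h - 5)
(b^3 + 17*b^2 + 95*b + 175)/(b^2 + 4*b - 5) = (b^2 + 12*b + 35)/(b - 1)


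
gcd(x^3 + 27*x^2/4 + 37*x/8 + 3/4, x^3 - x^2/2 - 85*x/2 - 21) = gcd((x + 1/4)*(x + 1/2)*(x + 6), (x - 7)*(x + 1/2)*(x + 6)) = x^2 + 13*x/2 + 3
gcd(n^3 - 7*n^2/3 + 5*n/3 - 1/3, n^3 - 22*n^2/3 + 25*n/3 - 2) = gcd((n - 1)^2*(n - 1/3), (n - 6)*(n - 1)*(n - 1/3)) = n^2 - 4*n/3 + 1/3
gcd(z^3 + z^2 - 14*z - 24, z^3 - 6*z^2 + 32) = z^2 - 2*z - 8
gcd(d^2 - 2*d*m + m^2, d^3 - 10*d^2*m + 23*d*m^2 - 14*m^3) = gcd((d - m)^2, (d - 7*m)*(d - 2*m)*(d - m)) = d - m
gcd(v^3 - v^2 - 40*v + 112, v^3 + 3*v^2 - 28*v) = v^2 + 3*v - 28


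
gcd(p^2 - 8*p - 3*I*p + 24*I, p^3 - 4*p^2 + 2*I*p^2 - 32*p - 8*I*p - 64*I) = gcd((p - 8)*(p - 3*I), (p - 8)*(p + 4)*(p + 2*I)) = p - 8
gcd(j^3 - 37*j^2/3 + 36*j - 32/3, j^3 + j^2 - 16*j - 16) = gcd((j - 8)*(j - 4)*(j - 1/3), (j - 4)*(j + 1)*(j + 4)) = j - 4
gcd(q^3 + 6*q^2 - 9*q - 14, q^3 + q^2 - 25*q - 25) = q + 1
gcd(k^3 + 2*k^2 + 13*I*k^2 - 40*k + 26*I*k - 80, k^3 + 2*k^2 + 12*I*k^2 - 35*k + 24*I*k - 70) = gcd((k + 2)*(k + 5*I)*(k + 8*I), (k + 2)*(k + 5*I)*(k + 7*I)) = k^2 + k*(2 + 5*I) + 10*I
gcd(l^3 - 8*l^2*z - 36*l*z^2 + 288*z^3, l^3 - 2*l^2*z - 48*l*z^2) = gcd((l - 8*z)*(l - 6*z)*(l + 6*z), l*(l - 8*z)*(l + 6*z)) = -l^2 + 2*l*z + 48*z^2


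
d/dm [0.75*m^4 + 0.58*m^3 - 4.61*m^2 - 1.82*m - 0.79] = 3.0*m^3 + 1.74*m^2 - 9.22*m - 1.82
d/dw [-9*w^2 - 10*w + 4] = -18*w - 10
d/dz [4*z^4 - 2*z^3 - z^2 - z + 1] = 16*z^3 - 6*z^2 - 2*z - 1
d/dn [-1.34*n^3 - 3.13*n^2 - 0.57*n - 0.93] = -4.02*n^2 - 6.26*n - 0.57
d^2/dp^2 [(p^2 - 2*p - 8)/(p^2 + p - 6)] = 2*(-3*p^3 - 6*p^2 - 60*p - 32)/(p^6 + 3*p^5 - 15*p^4 - 35*p^3 + 90*p^2 + 108*p - 216)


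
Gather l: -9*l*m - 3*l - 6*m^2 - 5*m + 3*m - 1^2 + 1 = l*(-9*m - 3) - 6*m^2 - 2*m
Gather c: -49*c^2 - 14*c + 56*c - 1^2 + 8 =-49*c^2 + 42*c + 7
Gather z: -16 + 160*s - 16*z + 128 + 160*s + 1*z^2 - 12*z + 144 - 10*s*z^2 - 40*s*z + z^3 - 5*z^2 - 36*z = 320*s + z^3 + z^2*(-10*s - 4) + z*(-40*s - 64) + 256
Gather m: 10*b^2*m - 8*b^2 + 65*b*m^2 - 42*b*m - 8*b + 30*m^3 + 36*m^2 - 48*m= -8*b^2 - 8*b + 30*m^3 + m^2*(65*b + 36) + m*(10*b^2 - 42*b - 48)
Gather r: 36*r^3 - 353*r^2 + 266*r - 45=36*r^3 - 353*r^2 + 266*r - 45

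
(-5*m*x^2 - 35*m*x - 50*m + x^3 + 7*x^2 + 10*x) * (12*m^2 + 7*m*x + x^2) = -60*m^3*x^2 - 420*m^3*x - 600*m^3 - 23*m^2*x^3 - 161*m^2*x^2 - 230*m^2*x + 2*m*x^4 + 14*m*x^3 + 20*m*x^2 + x^5 + 7*x^4 + 10*x^3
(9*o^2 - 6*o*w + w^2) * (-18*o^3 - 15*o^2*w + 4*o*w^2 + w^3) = -162*o^5 - 27*o^4*w + 108*o^3*w^2 - 30*o^2*w^3 - 2*o*w^4 + w^5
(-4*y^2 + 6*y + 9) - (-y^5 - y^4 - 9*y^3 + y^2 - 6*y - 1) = y^5 + y^4 + 9*y^3 - 5*y^2 + 12*y + 10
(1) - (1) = 0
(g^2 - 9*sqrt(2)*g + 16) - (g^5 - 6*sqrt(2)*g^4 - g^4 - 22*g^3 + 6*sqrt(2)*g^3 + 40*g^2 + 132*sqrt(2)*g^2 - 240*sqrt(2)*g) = -g^5 + g^4 + 6*sqrt(2)*g^4 - 6*sqrt(2)*g^3 + 22*g^3 - 132*sqrt(2)*g^2 - 39*g^2 + 231*sqrt(2)*g + 16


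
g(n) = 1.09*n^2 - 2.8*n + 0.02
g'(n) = 2.18*n - 2.8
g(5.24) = 15.28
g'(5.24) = 8.62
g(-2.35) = 12.62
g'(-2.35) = -7.92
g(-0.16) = 0.50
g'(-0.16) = -3.15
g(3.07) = 1.70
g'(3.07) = 3.89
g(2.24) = -0.78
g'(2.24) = 2.08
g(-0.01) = 0.05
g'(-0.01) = -2.82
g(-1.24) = 5.17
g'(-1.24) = -5.50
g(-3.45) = 22.65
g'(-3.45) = -10.32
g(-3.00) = 18.23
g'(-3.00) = -9.34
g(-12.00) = 190.58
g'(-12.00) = -28.96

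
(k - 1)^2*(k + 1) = k^3 - k^2 - k + 1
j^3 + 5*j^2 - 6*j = j*(j - 1)*(j + 6)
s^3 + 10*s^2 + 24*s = s*(s + 4)*(s + 6)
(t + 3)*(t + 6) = t^2 + 9*t + 18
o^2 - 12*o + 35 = (o - 7)*(o - 5)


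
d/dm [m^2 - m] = 2*m - 1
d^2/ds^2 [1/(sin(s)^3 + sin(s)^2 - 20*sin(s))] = (-9*sin(s)^3 - 11*sin(s)^2 + 48*sin(s) + 76 - 514/sin(s) - 120/sin(s)^2 + 800/sin(s)^3)/((sin(s) - 4)^3*(sin(s) + 5)^3)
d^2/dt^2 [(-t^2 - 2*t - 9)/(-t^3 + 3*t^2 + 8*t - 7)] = 2*(t^6 + 6*t^5 + 60*t^4 - 255*t^3 + 6*t^2 + 585*t + 926)/(t^9 - 9*t^8 + 3*t^7 + 138*t^6 - 150*t^5 - 723*t^4 + 643*t^3 + 903*t^2 - 1176*t + 343)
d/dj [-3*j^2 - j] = -6*j - 1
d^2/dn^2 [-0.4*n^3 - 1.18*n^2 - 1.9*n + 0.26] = -2.4*n - 2.36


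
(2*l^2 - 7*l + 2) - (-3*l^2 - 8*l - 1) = 5*l^2 + l + 3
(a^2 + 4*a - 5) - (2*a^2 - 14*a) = -a^2 + 18*a - 5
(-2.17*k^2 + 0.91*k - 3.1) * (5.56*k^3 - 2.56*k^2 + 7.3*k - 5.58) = -12.0652*k^5 + 10.6148*k^4 - 35.4066*k^3 + 26.6876*k^2 - 27.7078*k + 17.298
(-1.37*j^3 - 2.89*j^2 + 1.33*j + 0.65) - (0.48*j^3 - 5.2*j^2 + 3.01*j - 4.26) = -1.85*j^3 + 2.31*j^2 - 1.68*j + 4.91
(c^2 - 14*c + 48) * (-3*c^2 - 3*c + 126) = -3*c^4 + 39*c^3 + 24*c^2 - 1908*c + 6048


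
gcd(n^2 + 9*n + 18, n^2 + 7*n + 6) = n + 6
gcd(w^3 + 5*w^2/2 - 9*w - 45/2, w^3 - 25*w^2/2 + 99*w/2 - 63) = w - 3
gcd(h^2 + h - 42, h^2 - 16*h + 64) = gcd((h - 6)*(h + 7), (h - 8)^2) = 1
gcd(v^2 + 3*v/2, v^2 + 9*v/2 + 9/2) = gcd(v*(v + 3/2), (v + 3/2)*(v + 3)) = v + 3/2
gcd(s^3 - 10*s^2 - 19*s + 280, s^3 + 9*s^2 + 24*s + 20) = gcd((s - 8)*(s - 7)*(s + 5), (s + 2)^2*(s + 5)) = s + 5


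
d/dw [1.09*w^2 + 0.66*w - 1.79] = 2.18*w + 0.66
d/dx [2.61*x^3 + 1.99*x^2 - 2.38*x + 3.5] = 7.83*x^2 + 3.98*x - 2.38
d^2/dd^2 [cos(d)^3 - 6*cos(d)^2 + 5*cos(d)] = -23*cos(d)/4 + 12*cos(2*d) - 9*cos(3*d)/4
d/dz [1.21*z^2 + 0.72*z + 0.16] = 2.42*z + 0.72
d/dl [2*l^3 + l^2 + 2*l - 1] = 6*l^2 + 2*l + 2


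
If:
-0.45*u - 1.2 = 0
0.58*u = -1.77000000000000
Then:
No Solution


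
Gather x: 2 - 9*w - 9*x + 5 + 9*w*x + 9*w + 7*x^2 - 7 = 7*x^2 + x*(9*w - 9)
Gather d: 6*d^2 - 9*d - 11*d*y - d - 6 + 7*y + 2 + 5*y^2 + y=6*d^2 + d*(-11*y - 10) + 5*y^2 + 8*y - 4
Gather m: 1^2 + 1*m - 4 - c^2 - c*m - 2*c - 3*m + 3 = -c^2 - 2*c + m*(-c - 2)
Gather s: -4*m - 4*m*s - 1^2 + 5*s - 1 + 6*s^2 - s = -4*m + 6*s^2 + s*(4 - 4*m) - 2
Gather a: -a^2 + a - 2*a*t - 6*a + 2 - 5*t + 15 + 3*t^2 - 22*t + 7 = -a^2 + a*(-2*t - 5) + 3*t^2 - 27*t + 24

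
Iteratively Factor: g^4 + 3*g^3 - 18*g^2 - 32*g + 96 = (g - 3)*(g^3 + 6*g^2 - 32) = (g - 3)*(g + 4)*(g^2 + 2*g - 8) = (g - 3)*(g - 2)*(g + 4)*(g + 4)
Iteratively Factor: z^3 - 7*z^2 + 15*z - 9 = (z - 3)*(z^2 - 4*z + 3) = (z - 3)*(z - 1)*(z - 3)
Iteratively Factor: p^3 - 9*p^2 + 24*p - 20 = (p - 5)*(p^2 - 4*p + 4) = (p - 5)*(p - 2)*(p - 2)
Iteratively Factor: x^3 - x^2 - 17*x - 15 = (x + 3)*(x^2 - 4*x - 5) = (x - 5)*(x + 3)*(x + 1)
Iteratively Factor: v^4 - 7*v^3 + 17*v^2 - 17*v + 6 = (v - 1)*(v^3 - 6*v^2 + 11*v - 6) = (v - 2)*(v - 1)*(v^2 - 4*v + 3) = (v - 3)*(v - 2)*(v - 1)*(v - 1)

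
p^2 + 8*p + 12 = (p + 2)*(p + 6)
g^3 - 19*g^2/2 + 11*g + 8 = (g - 8)*(g - 2)*(g + 1/2)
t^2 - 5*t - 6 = (t - 6)*(t + 1)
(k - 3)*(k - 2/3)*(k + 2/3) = k^3 - 3*k^2 - 4*k/9 + 4/3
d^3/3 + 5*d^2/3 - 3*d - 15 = (d/3 + 1)*(d - 3)*(d + 5)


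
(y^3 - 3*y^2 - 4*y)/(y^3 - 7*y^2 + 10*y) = (y^2 - 3*y - 4)/(y^2 - 7*y + 10)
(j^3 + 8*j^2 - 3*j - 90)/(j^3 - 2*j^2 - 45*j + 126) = (j^2 + 11*j + 30)/(j^2 + j - 42)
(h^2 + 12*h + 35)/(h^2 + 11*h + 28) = (h + 5)/(h + 4)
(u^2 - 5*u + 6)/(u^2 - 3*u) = (u - 2)/u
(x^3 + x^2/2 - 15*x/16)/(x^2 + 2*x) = (x^2 + x/2 - 15/16)/(x + 2)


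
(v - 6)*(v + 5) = v^2 - v - 30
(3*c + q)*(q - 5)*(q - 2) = 3*c*q^2 - 21*c*q + 30*c + q^3 - 7*q^2 + 10*q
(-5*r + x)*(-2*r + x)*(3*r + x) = 30*r^3 - 11*r^2*x - 4*r*x^2 + x^3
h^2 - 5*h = h*(h - 5)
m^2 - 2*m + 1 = (m - 1)^2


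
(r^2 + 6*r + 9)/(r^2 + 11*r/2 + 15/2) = 2*(r + 3)/(2*r + 5)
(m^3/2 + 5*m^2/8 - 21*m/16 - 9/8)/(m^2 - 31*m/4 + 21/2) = (8*m^3 + 10*m^2 - 21*m - 18)/(4*(4*m^2 - 31*m + 42))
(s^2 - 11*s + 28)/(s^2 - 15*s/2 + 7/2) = 2*(s - 4)/(2*s - 1)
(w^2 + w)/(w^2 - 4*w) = (w + 1)/(w - 4)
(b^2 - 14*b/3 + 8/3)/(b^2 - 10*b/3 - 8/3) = (3*b - 2)/(3*b + 2)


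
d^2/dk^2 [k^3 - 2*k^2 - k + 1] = 6*k - 4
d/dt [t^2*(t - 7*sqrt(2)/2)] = t*(3*t - 7*sqrt(2))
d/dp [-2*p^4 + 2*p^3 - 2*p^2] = 2*p*(-4*p^2 + 3*p - 2)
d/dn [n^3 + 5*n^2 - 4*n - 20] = 3*n^2 + 10*n - 4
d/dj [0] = 0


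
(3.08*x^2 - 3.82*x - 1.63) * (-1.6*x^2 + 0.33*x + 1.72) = -4.928*x^4 + 7.1284*x^3 + 6.645*x^2 - 7.1083*x - 2.8036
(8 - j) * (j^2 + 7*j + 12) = -j^3 + j^2 + 44*j + 96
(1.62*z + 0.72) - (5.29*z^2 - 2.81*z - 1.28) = -5.29*z^2 + 4.43*z + 2.0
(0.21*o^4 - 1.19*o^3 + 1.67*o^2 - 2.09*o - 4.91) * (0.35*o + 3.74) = 0.0735*o^5 + 0.3689*o^4 - 3.8661*o^3 + 5.5143*o^2 - 9.5351*o - 18.3634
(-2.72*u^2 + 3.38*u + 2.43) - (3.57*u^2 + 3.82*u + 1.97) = -6.29*u^2 - 0.44*u + 0.46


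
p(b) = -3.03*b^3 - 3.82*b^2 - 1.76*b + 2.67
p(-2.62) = 35.55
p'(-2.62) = -44.14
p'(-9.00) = -669.29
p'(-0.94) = -2.61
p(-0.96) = 3.52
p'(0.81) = -13.91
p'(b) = -9.09*b^2 - 7.64*b - 1.76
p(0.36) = 1.40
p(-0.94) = 3.47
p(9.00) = -2531.46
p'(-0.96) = -2.80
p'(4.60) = -229.25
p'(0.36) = -5.69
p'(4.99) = -266.23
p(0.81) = -2.87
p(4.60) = -381.19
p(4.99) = -477.71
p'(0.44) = -6.88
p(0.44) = 0.90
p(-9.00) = 1917.96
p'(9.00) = -806.81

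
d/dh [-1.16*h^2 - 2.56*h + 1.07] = -2.32*h - 2.56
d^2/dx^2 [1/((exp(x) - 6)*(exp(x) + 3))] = (4*exp(3*x) - 9*exp(2*x) + 81*exp(x) - 54)*exp(x)/(exp(6*x) - 9*exp(5*x) - 27*exp(4*x) + 297*exp(3*x) + 486*exp(2*x) - 2916*exp(x) - 5832)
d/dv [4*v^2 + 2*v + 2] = 8*v + 2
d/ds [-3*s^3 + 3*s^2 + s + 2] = -9*s^2 + 6*s + 1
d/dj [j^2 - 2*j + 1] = 2*j - 2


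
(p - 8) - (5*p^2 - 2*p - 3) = -5*p^2 + 3*p - 5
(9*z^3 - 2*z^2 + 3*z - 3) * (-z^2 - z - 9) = -9*z^5 - 7*z^4 - 82*z^3 + 18*z^2 - 24*z + 27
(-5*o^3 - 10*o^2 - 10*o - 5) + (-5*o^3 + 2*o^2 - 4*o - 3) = -10*o^3 - 8*o^2 - 14*o - 8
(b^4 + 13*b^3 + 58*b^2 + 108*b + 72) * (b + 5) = b^5 + 18*b^4 + 123*b^3 + 398*b^2 + 612*b + 360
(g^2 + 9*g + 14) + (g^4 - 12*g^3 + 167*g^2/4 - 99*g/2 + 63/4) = g^4 - 12*g^3 + 171*g^2/4 - 81*g/2 + 119/4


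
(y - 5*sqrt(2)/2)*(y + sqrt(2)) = y^2 - 3*sqrt(2)*y/2 - 5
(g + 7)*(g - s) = g^2 - g*s + 7*g - 7*s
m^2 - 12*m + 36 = (m - 6)^2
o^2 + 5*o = o*(o + 5)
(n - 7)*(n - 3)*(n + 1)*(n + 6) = n^4 - 3*n^3 - 43*n^2 + 87*n + 126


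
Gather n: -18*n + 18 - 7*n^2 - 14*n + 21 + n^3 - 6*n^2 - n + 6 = n^3 - 13*n^2 - 33*n + 45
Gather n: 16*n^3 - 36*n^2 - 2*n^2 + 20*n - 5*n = 16*n^3 - 38*n^2 + 15*n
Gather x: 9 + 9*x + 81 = 9*x + 90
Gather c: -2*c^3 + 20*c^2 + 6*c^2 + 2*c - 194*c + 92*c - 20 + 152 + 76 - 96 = -2*c^3 + 26*c^2 - 100*c + 112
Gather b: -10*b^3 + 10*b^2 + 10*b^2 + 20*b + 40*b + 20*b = -10*b^3 + 20*b^2 + 80*b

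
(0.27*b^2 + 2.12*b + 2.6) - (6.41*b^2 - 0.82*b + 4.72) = -6.14*b^2 + 2.94*b - 2.12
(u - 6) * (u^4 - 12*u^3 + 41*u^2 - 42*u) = u^5 - 18*u^4 + 113*u^3 - 288*u^2 + 252*u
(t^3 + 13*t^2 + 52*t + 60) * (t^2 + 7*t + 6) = t^5 + 20*t^4 + 149*t^3 + 502*t^2 + 732*t + 360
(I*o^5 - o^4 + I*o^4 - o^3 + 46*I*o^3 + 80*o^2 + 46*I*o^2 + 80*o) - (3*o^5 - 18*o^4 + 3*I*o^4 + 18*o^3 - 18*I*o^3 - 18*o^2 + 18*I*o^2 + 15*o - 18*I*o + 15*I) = -3*o^5 + I*o^5 + 17*o^4 - 2*I*o^4 - 19*o^3 + 64*I*o^3 + 98*o^2 + 28*I*o^2 + 65*o + 18*I*o - 15*I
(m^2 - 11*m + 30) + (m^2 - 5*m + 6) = 2*m^2 - 16*m + 36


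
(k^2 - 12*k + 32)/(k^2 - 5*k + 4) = (k - 8)/(k - 1)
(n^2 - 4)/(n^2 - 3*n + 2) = (n + 2)/(n - 1)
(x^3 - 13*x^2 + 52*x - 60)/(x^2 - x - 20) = (x^2 - 8*x + 12)/(x + 4)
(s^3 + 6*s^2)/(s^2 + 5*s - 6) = s^2/(s - 1)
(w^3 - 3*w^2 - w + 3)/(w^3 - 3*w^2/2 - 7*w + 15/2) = 2*(w + 1)/(2*w + 5)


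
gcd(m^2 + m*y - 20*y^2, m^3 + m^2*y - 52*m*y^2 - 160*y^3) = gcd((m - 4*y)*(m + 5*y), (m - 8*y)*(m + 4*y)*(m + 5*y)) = m + 5*y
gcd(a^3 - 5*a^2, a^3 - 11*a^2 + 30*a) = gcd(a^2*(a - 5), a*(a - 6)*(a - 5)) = a^2 - 5*a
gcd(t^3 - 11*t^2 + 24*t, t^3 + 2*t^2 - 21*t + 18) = t - 3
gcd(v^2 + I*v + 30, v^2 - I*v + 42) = v + 6*I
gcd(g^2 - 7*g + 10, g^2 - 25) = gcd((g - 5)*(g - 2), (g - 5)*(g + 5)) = g - 5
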